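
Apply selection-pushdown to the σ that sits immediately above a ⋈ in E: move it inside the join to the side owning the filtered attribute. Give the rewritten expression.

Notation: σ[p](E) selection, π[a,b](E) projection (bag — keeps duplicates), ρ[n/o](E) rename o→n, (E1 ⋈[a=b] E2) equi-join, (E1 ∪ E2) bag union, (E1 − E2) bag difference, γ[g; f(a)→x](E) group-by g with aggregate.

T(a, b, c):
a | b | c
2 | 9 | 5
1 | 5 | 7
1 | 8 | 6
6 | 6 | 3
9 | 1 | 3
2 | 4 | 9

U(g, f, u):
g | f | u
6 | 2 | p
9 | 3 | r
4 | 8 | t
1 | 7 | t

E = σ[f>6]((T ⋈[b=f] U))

σ filters on f, owned by the right side.
E' = (T ⋈[b=f] σ[f>6](U))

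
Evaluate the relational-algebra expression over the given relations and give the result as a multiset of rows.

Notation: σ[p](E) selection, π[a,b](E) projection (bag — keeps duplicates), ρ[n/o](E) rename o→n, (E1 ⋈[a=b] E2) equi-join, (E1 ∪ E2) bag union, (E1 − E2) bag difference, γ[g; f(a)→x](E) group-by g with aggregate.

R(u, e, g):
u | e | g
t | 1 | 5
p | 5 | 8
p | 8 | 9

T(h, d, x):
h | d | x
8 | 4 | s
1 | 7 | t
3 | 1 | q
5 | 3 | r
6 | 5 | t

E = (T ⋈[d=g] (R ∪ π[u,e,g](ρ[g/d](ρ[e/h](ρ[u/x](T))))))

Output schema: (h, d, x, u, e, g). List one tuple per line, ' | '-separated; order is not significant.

Subexpression sizes:
  T → 5
  R → 3
  T → 5
  ρ[u/x](T) → 5
  ρ[e/h](ρ[u/x](T)) → 5
  ρ[g/d](ρ[e/h](ρ[u/x](T))) → 5
  π[u,e,g](ρ[g/d](ρ[e/h](ρ[u/x](T)))) → 5
  (R ∪ π[u,e,g](ρ[g/d](ρ[e/h](ρ[u/x](T))))) → 8
  (T ⋈[d=g] (R ∪ π[u,e,g](ρ[g/d](ρ[e/h](ρ[u/x](T)))))) → 6

== RESULT ==
h | d | x | u | e | g
1 | 7 | t | t | 1 | 7
3 | 1 | q | q | 3 | 1
5 | 3 | r | r | 5 | 3
6 | 5 | t | t | 1 | 5
6 | 5 | t | t | 6 | 5
8 | 4 | s | s | 8 | 4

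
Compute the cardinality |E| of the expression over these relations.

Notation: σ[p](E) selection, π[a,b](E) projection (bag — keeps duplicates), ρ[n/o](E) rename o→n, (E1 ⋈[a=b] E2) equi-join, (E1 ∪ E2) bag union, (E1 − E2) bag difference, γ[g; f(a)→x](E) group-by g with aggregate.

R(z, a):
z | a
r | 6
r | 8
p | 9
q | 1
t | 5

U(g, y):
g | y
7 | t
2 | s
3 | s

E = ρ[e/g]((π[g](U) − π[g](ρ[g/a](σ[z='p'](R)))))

Row counts bottom-up:
  U → 3
  π[g](U) → 3
  R → 5
  σ[z='p'](R) → 1
  ρ[g/a](σ[z='p'](R)) → 1
  π[g](ρ[g/a](σ[z='p'](R))) → 1
  (π[g](U) − π[g](ρ[g/a](σ[z='p'](R)))) → 3
  ρ[e/g]((π[g](U) − π[g](ρ[g/a](σ[z='p'](R))))) → 3

|E| = 3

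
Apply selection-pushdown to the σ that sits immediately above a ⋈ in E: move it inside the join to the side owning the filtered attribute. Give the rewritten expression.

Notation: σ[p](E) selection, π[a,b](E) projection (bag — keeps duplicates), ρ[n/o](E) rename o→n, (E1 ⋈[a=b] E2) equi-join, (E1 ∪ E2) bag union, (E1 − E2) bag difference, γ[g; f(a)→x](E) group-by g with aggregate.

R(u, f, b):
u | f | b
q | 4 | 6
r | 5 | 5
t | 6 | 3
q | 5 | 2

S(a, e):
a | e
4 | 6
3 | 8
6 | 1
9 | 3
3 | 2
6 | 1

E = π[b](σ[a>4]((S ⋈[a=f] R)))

σ filters on a, owned by the left side.
E' = π[b]((σ[a>4](S) ⋈[a=f] R))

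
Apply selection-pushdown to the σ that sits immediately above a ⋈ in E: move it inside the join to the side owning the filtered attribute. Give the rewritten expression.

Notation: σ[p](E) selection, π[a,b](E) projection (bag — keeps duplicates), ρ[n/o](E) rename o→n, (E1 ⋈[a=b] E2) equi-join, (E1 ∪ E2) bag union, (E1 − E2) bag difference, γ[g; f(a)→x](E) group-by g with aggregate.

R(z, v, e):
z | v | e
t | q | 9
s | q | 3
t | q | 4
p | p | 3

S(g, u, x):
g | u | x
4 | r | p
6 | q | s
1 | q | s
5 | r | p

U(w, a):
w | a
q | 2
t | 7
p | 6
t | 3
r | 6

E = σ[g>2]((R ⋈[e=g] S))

σ filters on g, owned by the right side.
E' = (R ⋈[e=g] σ[g>2](S))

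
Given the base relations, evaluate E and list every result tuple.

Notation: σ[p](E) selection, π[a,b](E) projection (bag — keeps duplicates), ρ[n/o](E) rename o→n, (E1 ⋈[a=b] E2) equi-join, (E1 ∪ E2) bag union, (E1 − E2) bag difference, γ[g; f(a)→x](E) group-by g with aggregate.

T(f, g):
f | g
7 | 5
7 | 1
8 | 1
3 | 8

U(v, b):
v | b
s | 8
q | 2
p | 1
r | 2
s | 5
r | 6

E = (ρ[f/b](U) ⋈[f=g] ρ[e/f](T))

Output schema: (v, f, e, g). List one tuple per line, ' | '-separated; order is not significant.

Subexpression sizes:
  U → 6
  ρ[f/b](U) → 6
  T → 4
  ρ[e/f](T) → 4
  (ρ[f/b](U) ⋈[f=g] ρ[e/f](T)) → 4

== RESULT ==
v | f | e | g
p | 1 | 7 | 1
p | 1 | 8 | 1
s | 5 | 7 | 5
s | 8 | 3 | 8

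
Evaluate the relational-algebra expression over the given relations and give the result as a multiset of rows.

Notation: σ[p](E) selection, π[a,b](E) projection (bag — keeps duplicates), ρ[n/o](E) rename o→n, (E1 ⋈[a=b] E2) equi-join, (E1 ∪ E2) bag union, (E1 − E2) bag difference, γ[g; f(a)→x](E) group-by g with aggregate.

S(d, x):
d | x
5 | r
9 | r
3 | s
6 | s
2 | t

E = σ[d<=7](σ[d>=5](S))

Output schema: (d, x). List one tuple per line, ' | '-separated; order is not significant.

Subexpression sizes:
  S → 5
  σ[d>=5](S) → 3
  σ[d<=7](σ[d>=5](S)) → 2

== RESULT ==
d | x
5 | r
6 | s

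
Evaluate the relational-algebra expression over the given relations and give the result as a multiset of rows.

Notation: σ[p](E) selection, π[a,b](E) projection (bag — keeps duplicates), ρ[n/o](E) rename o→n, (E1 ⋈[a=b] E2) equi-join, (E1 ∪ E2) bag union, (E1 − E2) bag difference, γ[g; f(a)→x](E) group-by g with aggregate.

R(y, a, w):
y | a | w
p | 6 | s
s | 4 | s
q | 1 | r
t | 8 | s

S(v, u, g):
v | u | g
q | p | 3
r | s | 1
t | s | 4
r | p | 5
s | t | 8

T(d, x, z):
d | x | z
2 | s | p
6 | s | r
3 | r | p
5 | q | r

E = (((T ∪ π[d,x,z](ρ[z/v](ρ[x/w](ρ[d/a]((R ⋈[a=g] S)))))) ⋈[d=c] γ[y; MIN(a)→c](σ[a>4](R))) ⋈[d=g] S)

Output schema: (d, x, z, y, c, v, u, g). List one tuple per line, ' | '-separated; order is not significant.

Subexpression sizes:
  T → 4
  R → 4
  S → 5
  (R ⋈[a=g] S) → 3
  ρ[d/a]((R ⋈[a=g] S)) → 3
  ρ[x/w](ρ[d/a]((R ⋈[a=g] S))) → 3
  ρ[z/v](ρ[x/w](ρ[d/a]((R ⋈[a=g] S)))) → 3
  π[d,x,z](ρ[z/v](ρ[x/w](ρ[d/a]((R ⋈[a=g] S))))) → 3
  (T ∪ π[d,x,z](ρ[z/v](ρ[x/w](ρ[d/a]((R ⋈[a=g] S)))))) → 7
  R → 4
  σ[a>4](R) → 2
  γ[y; MIN(a)→c](σ[a>4](R)) → 2
  ((T ∪ π[d,x,z](ρ[z/v](ρ[x/w](ρ[d/a]((R ⋈[a=g] S)))))) ⋈[d=c] γ[y; MIN(a)→c](σ[a>4](R))) → 2
  S → 5
  (((T ∪ π[d,x,z](ρ[z/v](ρ[x/w](ρ[d/a]((R ⋈[a=g] S)))))) ⋈[d=c] γ[y; MIN(a)→c](σ[a>4](R))) ⋈[d=g] S) → 1

== RESULT ==
d | x | z | y | c | v | u | g
8 | s | s | t | 8 | s | t | 8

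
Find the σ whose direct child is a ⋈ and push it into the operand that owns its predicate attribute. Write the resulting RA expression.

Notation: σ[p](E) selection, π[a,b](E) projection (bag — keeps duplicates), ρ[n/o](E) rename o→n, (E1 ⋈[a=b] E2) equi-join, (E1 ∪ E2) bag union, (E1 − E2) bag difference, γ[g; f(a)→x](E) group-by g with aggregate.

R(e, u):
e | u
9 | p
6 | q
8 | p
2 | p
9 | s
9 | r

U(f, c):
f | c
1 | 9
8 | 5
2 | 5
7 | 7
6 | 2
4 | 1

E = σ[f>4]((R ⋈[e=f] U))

σ filters on f, owned by the right side.
E' = (R ⋈[e=f] σ[f>4](U))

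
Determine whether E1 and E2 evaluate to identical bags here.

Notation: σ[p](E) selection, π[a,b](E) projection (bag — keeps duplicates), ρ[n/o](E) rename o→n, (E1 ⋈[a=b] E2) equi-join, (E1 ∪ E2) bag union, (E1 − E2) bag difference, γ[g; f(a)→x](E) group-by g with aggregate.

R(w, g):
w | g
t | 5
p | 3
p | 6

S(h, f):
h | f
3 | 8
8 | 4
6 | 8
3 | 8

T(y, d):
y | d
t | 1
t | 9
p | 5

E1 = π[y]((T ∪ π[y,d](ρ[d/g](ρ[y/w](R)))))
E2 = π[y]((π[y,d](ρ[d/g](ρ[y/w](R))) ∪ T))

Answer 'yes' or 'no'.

E1 per-node cardinality:
  T → 3
  R → 3
  ρ[y/w](R) → 3
  ρ[d/g](ρ[y/w](R)) → 3
  π[y,d](ρ[d/g](ρ[y/w](R))) → 3
  (T ∪ π[y,d](ρ[d/g](ρ[y/w](R)))) → 6
  π[y]((T ∪ π[y,d](ρ[d/g](ρ[y/w](R))))) → 6
E2 per-node cardinality:
  R → 3
  ρ[y/w](R) → 3
  ρ[d/g](ρ[y/w](R)) → 3
  π[y,d](ρ[d/g](ρ[y/w](R))) → 3
  T → 3
  (π[y,d](ρ[d/g](ρ[y/w](R))) ∪ T) → 6
  π[y]((π[y,d](ρ[d/g](ρ[y/w](R))) ∪ T)) → 6

E1 and E2 produce the same multiset:
y
p
p
p
t
t
t

yes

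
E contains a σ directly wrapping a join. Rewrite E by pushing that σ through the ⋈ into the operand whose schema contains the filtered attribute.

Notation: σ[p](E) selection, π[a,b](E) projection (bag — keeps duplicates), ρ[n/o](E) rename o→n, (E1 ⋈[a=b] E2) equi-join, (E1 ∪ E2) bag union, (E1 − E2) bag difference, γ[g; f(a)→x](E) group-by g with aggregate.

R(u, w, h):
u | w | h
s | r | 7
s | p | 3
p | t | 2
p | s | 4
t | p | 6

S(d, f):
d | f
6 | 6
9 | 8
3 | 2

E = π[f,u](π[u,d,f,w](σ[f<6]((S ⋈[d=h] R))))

σ filters on f, owned by the left side.
E' = π[f,u](π[u,d,f,w]((σ[f<6](S) ⋈[d=h] R)))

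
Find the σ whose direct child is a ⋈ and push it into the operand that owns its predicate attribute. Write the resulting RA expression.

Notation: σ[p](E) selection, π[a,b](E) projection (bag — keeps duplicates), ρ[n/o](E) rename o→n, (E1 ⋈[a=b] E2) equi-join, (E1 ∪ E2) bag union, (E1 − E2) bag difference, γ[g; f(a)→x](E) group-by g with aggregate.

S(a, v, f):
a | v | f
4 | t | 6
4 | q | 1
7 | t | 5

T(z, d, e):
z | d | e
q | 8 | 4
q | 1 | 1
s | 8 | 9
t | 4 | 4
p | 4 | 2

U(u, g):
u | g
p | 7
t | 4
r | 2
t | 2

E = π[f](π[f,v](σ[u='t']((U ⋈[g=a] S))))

σ filters on u, owned by the left side.
E' = π[f](π[f,v]((σ[u='t'](U) ⋈[g=a] S)))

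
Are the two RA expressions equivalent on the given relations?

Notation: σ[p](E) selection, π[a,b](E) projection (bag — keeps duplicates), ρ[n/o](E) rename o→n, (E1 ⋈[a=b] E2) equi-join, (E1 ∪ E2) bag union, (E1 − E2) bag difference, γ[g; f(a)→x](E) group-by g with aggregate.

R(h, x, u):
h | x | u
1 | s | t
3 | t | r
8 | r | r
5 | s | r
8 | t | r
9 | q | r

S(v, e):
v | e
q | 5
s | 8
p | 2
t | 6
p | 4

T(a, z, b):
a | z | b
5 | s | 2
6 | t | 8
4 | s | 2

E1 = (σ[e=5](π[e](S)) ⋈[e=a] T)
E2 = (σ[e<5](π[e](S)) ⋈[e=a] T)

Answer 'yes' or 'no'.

E1 subexpression sizes:
  S → 5
  π[e](S) → 5
  σ[e=5](π[e](S)) → 1
  T → 3
  (σ[e=5](π[e](S)) ⋈[e=a] T) → 1
E2 subexpression sizes:
  S → 5
  π[e](S) → 5
  σ[e<5](π[e](S)) → 2
  T → 3
  (σ[e<5](π[e](S)) ⋈[e=a] T) → 1

E1 result:
e | a | z | b
5 | 5 | s | 2
E2 result:
e | a | z | b
4 | 4 | s | 2
Witness: (5, 5, 's', 2) appears 1× in E1 but 0× in E2.

no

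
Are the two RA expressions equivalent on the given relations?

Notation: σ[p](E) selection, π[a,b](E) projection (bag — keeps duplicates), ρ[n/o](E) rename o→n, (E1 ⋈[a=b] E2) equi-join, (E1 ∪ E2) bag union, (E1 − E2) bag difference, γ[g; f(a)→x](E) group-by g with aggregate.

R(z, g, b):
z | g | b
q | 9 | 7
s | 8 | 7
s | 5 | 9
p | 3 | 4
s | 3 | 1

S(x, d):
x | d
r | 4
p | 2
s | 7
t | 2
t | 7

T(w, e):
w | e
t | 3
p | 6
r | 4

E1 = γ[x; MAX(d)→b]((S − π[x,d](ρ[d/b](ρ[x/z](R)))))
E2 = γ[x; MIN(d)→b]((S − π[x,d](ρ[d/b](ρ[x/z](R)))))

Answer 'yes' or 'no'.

E1 stepwise |·|:
  S → 5
  R → 5
  ρ[x/z](R) → 5
  ρ[d/b](ρ[x/z](R)) → 5
  π[x,d](ρ[d/b](ρ[x/z](R))) → 5
  (S − π[x,d](ρ[d/b](ρ[x/z](R)))) → 4
  γ[x; MAX(d)→b]((S − π[x,d](ρ[d/b](ρ[x/z](R))))) → 3
E2 stepwise |·|:
  S → 5
  R → 5
  ρ[x/z](R) → 5
  ρ[d/b](ρ[x/z](R)) → 5
  π[x,d](ρ[d/b](ρ[x/z](R))) → 5
  (S − π[x,d](ρ[d/b](ρ[x/z](R)))) → 4
  γ[x; MIN(d)→b]((S − π[x,d](ρ[d/b](ρ[x/z](R))))) → 3

E1 result:
x | b
p | 2
r | 4
t | 7
E2 result:
x | b
p | 2
r | 4
t | 2
Witness: ('t', 7) appears 1× in E1 but 0× in E2.

no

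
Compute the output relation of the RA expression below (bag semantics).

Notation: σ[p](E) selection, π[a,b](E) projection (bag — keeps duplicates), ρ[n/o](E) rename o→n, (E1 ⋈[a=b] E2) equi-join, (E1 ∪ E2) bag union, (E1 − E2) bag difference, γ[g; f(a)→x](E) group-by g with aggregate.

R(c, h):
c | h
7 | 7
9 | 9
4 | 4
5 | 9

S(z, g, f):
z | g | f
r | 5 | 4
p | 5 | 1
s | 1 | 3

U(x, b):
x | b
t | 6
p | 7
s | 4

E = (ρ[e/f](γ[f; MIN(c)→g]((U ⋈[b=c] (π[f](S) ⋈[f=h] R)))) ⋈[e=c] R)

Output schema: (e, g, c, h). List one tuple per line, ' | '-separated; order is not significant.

Row counts bottom-up:
  U → 3
  S → 3
  π[f](S) → 3
  R → 4
  (π[f](S) ⋈[f=h] R) → 1
  (U ⋈[b=c] (π[f](S) ⋈[f=h] R)) → 1
  γ[f; MIN(c)→g]((U ⋈[b=c] (π[f](S) ⋈[f=h] R))) → 1
  ρ[e/f](γ[f; MIN(c)→g]((U ⋈[b=c] (π[f](S) ⋈[f=h] R)))) → 1
  R → 4
  (ρ[e/f](γ[f; MIN(c)→g]((U ⋈[b=c] (π[f](S) ⋈[f=h] R)))) ⋈[e=c] R) → 1

== RESULT ==
e | g | c | h
4 | 4 | 4 | 4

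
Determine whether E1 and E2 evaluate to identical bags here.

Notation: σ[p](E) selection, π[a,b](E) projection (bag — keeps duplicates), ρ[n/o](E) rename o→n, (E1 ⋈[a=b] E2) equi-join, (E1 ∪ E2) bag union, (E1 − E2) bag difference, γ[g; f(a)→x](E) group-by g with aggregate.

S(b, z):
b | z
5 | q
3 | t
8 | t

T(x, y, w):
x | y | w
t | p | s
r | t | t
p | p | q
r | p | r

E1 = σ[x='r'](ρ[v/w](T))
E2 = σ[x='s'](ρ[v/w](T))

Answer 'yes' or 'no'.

E1 stepwise |·|:
  T → 4
  ρ[v/w](T) → 4
  σ[x='r'](ρ[v/w](T)) → 2
E2 stepwise |·|:
  T → 4
  ρ[v/w](T) → 4
  σ[x='s'](ρ[v/w](T)) → 0

E1 result:
x | y | v
r | p | r
r | t | t
E2 result:
x | y | v
(0 rows)
Witness: ('r', 'p', 'r') appears 1× in E1 but 0× in E2.

no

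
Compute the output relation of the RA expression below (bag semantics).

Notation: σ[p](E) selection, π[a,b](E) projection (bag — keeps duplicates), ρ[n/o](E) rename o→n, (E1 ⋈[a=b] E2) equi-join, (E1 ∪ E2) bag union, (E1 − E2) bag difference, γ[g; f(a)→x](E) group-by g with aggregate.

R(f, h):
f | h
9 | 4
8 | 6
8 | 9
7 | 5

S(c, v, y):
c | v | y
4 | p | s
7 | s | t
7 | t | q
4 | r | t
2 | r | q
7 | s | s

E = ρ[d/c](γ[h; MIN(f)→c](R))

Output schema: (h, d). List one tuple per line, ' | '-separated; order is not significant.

Subexpression sizes:
  R → 4
  γ[h; MIN(f)→c](R) → 4
  ρ[d/c](γ[h; MIN(f)→c](R)) → 4

== RESULT ==
h | d
4 | 9
5 | 7
6 | 8
9 | 8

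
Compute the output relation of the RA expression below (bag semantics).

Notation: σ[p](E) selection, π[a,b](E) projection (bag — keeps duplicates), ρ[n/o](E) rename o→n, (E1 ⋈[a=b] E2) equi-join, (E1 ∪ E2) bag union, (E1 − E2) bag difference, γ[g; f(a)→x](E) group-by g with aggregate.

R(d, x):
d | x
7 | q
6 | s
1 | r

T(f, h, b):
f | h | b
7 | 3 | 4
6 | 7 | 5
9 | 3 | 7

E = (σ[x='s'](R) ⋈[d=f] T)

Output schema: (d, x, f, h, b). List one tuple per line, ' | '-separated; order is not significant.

Row counts bottom-up:
  R → 3
  σ[x='s'](R) → 1
  T → 3
  (σ[x='s'](R) ⋈[d=f] T) → 1

== RESULT ==
d | x | f | h | b
6 | s | 6 | 7 | 5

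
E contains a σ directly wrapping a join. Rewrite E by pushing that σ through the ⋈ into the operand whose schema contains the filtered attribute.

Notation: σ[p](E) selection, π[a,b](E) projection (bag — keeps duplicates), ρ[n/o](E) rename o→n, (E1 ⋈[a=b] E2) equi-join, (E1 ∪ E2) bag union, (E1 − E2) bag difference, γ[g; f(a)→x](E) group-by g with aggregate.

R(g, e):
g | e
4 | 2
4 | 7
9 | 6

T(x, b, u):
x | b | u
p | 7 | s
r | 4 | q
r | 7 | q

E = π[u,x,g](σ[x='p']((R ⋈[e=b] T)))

σ filters on x, owned by the right side.
E' = π[u,x,g]((R ⋈[e=b] σ[x='p'](T)))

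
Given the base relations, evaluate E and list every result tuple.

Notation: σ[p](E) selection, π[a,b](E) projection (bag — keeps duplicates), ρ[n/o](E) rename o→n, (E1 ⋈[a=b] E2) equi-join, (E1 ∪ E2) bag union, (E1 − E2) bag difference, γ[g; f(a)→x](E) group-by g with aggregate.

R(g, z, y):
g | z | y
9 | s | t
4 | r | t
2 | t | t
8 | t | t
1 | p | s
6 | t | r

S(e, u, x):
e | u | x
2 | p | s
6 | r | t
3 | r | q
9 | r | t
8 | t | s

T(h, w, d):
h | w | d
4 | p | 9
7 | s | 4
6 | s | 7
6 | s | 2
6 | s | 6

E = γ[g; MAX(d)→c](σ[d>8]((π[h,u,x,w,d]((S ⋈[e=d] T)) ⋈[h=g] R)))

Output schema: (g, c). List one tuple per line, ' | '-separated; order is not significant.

Per-node cardinality:
  S → 5
  T → 5
  (S ⋈[e=d] T) → 3
  π[h,u,x,w,d]((S ⋈[e=d] T)) → 3
  R → 6
  (π[h,u,x,w,d]((S ⋈[e=d] T)) ⋈[h=g] R) → 3
  σ[d>8]((π[h,u,x,w,d]((S ⋈[e=d] T)) ⋈[h=g] R)) → 1
  γ[g; MAX(d)→c](σ[d>8]((π[h,u,x,w,d]((S ⋈[e=d] T)) ⋈[h=g] R))) → 1

== RESULT ==
g | c
4 | 9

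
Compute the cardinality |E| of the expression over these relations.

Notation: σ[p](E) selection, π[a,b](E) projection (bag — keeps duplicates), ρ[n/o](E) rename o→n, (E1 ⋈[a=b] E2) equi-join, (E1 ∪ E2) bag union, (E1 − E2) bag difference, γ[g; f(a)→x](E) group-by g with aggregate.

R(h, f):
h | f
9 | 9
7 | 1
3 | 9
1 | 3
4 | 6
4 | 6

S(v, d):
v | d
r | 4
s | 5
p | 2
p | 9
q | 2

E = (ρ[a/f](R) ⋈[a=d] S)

Stepwise |·|:
  R → 6
  ρ[a/f](R) → 6
  S → 5
  (ρ[a/f](R) ⋈[a=d] S) → 2

|E| = 2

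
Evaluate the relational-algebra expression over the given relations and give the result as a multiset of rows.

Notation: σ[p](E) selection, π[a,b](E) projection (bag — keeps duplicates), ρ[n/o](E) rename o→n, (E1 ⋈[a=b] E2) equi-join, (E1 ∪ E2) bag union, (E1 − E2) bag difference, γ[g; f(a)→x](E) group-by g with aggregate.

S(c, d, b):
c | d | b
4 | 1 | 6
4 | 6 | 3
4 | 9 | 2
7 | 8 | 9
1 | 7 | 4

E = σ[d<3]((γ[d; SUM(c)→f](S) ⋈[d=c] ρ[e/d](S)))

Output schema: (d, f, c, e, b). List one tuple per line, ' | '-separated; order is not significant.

Subexpression sizes:
  S → 5
  γ[d; SUM(c)→f](S) → 5
  S → 5
  ρ[e/d](S) → 5
  (γ[d; SUM(c)→f](S) ⋈[d=c] ρ[e/d](S)) → 2
  σ[d<3]((γ[d; SUM(c)→f](S) ⋈[d=c] ρ[e/d](S))) → 1

== RESULT ==
d | f | c | e | b
1 | 4 | 1 | 7 | 4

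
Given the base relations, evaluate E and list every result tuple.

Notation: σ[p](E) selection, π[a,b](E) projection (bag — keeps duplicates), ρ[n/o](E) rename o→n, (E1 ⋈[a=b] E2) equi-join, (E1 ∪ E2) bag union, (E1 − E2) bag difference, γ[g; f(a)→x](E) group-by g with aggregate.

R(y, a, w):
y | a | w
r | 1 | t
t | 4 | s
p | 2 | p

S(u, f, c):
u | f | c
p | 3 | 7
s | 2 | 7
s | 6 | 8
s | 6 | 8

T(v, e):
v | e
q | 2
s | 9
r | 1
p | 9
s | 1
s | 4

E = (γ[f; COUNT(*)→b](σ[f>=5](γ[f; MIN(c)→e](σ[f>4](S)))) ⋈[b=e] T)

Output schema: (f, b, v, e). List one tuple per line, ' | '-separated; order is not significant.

Stepwise |·|:
  S → 4
  σ[f>4](S) → 2
  γ[f; MIN(c)→e](σ[f>4](S)) → 1
  σ[f>=5](γ[f; MIN(c)→e](σ[f>4](S))) → 1
  γ[f; COUNT(*)→b](σ[f>=5](γ[f; MIN(c)→e](σ[f>4](S)))) → 1
  T → 6
  (γ[f; COUNT(*)→b](σ[f>=5](γ[f; MIN(c)→e](σ[f>4](S)))) ⋈[b=e] T) → 2

== RESULT ==
f | b | v | e
6 | 1 | r | 1
6 | 1 | s | 1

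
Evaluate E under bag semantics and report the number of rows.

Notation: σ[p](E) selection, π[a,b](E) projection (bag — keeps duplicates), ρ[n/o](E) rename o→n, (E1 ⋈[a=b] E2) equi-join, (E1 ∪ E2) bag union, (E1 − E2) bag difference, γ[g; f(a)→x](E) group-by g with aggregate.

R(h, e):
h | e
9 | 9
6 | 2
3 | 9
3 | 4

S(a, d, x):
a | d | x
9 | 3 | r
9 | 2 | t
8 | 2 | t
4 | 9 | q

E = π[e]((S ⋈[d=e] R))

Stepwise |·|:
  S → 4
  R → 4
  (S ⋈[d=e] R) → 4
  π[e]((S ⋈[d=e] R)) → 4

|E| = 4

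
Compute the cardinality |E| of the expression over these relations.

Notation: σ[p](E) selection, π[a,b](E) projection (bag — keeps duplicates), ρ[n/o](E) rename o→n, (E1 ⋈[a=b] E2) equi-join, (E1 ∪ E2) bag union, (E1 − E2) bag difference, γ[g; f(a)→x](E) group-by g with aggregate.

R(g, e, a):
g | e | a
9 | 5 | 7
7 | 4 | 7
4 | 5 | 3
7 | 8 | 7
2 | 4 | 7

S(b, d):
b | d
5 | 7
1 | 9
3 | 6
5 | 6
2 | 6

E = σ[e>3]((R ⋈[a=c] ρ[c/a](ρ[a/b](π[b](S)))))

Per-node cardinality:
  R → 5
  S → 5
  π[b](S) → 5
  ρ[a/b](π[b](S)) → 5
  ρ[c/a](ρ[a/b](π[b](S))) → 5
  (R ⋈[a=c] ρ[c/a](ρ[a/b](π[b](S)))) → 1
  σ[e>3]((R ⋈[a=c] ρ[c/a](ρ[a/b](π[b](S))))) → 1

|E| = 1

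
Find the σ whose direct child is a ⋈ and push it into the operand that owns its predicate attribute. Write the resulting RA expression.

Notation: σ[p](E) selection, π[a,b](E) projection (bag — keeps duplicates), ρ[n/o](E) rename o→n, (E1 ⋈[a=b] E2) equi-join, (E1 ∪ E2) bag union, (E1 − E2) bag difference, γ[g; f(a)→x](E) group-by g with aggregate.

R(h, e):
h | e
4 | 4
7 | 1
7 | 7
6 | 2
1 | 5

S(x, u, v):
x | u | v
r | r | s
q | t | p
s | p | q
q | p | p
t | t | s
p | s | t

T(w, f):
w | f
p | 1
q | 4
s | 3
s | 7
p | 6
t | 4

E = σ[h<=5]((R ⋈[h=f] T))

σ filters on h, owned by the left side.
E' = (σ[h<=5](R) ⋈[h=f] T)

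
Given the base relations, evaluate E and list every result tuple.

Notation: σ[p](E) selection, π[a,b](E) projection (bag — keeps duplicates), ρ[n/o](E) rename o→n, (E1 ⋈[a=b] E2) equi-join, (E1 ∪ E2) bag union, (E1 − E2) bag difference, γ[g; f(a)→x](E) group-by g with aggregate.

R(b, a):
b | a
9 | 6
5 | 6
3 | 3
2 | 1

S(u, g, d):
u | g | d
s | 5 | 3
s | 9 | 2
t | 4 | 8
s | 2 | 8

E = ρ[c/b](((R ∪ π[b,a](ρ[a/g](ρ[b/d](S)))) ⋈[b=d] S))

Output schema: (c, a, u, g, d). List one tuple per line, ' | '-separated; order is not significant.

Stepwise |·|:
  R → 4
  S → 4
  ρ[b/d](S) → 4
  ρ[a/g](ρ[b/d](S)) → 4
  π[b,a](ρ[a/g](ρ[b/d](S))) → 4
  (R ∪ π[b,a](ρ[a/g](ρ[b/d](S)))) → 8
  S → 4
  ((R ∪ π[b,a](ρ[a/g](ρ[b/d](S)))) ⋈[b=d] S) → 8
  ρ[c/b](((R ∪ π[b,a](ρ[a/g](ρ[b/d](S)))) ⋈[b=d] S)) → 8

== RESULT ==
c | a | u | g | d
2 | 1 | s | 9 | 2
2 | 9 | s | 9 | 2
3 | 3 | s | 5 | 3
3 | 5 | s | 5 | 3
8 | 2 | s | 2 | 8
8 | 2 | t | 4 | 8
8 | 4 | s | 2 | 8
8 | 4 | t | 4 | 8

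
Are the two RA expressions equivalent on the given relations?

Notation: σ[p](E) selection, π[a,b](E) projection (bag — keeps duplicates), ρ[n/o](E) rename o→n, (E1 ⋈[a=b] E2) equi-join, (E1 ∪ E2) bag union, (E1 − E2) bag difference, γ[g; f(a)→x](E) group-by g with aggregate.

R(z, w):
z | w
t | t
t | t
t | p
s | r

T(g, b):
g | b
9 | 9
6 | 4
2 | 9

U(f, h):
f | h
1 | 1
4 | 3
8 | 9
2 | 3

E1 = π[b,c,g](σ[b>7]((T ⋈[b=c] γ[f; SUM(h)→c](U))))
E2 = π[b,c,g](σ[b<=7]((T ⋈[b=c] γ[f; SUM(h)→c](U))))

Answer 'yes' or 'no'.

E1 subexpression sizes:
  T → 3
  U → 4
  γ[f; SUM(h)→c](U) → 4
  (T ⋈[b=c] γ[f; SUM(h)→c](U)) → 2
  σ[b>7]((T ⋈[b=c] γ[f; SUM(h)→c](U))) → 2
  π[b,c,g](σ[b>7]((T ⋈[b=c] γ[f; SUM(h)→c](U)))) → 2
E2 subexpression sizes:
  T → 3
  U → 4
  γ[f; SUM(h)→c](U) → 4
  (T ⋈[b=c] γ[f; SUM(h)→c](U)) → 2
  σ[b<=7]((T ⋈[b=c] γ[f; SUM(h)→c](U))) → 0
  π[b,c,g](σ[b<=7]((T ⋈[b=c] γ[f; SUM(h)→c](U)))) → 0

E1 result:
b | c | g
9 | 9 | 2
9 | 9 | 9
E2 result:
b | c | g
(0 rows)
Witness: (9, 9, 2) appears 1× in E1 but 0× in E2.

no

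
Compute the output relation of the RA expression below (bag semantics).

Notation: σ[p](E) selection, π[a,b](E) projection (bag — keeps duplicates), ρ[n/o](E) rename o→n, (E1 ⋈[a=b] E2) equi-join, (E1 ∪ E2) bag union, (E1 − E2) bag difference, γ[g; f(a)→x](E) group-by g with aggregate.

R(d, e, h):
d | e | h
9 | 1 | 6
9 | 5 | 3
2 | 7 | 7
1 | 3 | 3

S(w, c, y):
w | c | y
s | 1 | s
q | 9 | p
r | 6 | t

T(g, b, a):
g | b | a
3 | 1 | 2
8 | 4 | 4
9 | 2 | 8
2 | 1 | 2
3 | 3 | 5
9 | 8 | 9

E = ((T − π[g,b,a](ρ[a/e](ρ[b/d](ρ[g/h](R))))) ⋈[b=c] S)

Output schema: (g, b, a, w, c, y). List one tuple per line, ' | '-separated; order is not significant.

Stepwise |·|:
  T → 6
  R → 4
  ρ[g/h](R) → 4
  ρ[b/d](ρ[g/h](R)) → 4
  ρ[a/e](ρ[b/d](ρ[g/h](R))) → 4
  π[g,b,a](ρ[a/e](ρ[b/d](ρ[g/h](R)))) → 4
  (T − π[g,b,a](ρ[a/e](ρ[b/d](ρ[g/h](R))))) → 6
  S → 3
  ((T − π[g,b,a](ρ[a/e](ρ[b/d](ρ[g/h](R))))) ⋈[b=c] S) → 2

== RESULT ==
g | b | a | w | c | y
2 | 1 | 2 | s | 1 | s
3 | 1 | 2 | s | 1 | s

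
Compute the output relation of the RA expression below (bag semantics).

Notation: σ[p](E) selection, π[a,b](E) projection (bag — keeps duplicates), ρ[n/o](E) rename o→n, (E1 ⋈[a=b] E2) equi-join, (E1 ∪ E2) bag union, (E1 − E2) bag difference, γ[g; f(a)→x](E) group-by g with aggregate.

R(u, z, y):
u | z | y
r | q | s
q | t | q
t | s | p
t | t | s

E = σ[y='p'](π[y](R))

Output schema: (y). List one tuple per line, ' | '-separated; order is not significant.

Stepwise |·|:
  R → 4
  π[y](R) → 4
  σ[y='p'](π[y](R)) → 1

== RESULT ==
y
p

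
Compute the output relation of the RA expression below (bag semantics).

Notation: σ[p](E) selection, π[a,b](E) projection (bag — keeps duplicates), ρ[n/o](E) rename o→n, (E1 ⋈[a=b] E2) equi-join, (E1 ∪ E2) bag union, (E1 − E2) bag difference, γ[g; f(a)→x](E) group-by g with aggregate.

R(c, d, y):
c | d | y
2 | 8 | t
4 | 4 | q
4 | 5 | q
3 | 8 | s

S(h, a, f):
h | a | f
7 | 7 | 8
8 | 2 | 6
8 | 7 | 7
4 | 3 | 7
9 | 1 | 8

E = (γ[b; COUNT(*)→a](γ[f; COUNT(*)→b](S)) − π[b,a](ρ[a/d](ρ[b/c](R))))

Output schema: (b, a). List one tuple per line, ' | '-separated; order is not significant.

Stepwise |·|:
  S → 5
  γ[f; COUNT(*)→b](S) → 3
  γ[b; COUNT(*)→a](γ[f; COUNT(*)→b](S)) → 2
  R → 4
  ρ[b/c](R) → 4
  ρ[a/d](ρ[b/c](R)) → 4
  π[b,a](ρ[a/d](ρ[b/c](R))) → 4
  (γ[b; COUNT(*)→a](γ[f; COUNT(*)→b](S)) − π[b,a](ρ[a/d](ρ[b/c](R)))) → 2

== RESULT ==
b | a
1 | 1
2 | 2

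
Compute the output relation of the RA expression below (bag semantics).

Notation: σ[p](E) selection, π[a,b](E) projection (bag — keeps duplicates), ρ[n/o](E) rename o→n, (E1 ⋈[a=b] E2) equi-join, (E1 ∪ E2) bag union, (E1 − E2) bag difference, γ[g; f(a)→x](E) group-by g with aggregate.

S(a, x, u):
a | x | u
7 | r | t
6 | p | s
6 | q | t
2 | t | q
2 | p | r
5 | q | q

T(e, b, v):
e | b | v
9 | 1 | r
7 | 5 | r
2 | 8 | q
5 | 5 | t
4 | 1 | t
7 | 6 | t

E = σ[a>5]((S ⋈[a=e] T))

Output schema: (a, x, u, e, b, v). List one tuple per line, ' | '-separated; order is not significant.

Stepwise |·|:
  S → 6
  T → 6
  (S ⋈[a=e] T) → 5
  σ[a>5]((S ⋈[a=e] T)) → 2

== RESULT ==
a | x | u | e | b | v
7 | r | t | 7 | 5 | r
7 | r | t | 7 | 6 | t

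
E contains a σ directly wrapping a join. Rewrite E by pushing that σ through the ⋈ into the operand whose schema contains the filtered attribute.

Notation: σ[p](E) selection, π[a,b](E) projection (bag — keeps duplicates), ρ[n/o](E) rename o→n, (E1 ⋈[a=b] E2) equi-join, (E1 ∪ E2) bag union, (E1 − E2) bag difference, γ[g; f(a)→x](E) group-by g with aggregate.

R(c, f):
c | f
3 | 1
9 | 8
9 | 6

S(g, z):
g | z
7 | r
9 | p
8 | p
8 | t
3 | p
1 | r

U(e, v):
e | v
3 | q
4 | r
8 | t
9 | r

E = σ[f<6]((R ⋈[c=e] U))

σ filters on f, owned by the left side.
E' = (σ[f<6](R) ⋈[c=e] U)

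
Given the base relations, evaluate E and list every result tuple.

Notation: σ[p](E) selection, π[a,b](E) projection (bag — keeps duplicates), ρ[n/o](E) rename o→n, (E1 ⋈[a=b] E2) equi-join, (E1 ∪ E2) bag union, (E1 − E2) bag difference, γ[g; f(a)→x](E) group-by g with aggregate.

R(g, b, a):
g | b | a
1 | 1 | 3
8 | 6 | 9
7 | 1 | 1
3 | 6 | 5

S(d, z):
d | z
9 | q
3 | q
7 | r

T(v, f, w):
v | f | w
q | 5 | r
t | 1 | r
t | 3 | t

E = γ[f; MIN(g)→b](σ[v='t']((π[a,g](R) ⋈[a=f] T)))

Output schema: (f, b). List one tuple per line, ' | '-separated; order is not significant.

Subexpression sizes:
  R → 4
  π[a,g](R) → 4
  T → 3
  (π[a,g](R) ⋈[a=f] T) → 3
  σ[v='t']((π[a,g](R) ⋈[a=f] T)) → 2
  γ[f; MIN(g)→b](σ[v='t']((π[a,g](R) ⋈[a=f] T))) → 2

== RESULT ==
f | b
1 | 7
3 | 1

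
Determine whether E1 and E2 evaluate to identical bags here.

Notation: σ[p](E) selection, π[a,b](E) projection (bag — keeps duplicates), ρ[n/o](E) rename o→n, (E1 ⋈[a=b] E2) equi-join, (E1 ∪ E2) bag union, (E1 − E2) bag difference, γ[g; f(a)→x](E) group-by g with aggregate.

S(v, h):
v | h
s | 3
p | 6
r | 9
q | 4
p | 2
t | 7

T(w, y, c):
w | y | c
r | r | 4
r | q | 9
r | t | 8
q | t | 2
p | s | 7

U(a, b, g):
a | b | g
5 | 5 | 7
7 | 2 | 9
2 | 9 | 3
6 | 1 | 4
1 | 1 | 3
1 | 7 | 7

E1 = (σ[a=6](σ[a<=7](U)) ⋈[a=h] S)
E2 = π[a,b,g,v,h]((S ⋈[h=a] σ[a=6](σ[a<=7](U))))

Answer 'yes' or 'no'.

E1 per-node cardinality:
  U → 6
  σ[a<=7](U) → 6
  σ[a=6](σ[a<=7](U)) → 1
  S → 6
  (σ[a=6](σ[a<=7](U)) ⋈[a=h] S) → 1
E2 per-node cardinality:
  S → 6
  U → 6
  σ[a<=7](U) → 6
  σ[a=6](σ[a<=7](U)) → 1
  (S ⋈[h=a] σ[a=6](σ[a<=7](U))) → 1
  π[a,b,g,v,h]((S ⋈[h=a] σ[a=6](σ[a<=7](U)))) → 1

E1 and E2 produce the same multiset:
a | b | g | v | h
6 | 1 | 4 | p | 6

yes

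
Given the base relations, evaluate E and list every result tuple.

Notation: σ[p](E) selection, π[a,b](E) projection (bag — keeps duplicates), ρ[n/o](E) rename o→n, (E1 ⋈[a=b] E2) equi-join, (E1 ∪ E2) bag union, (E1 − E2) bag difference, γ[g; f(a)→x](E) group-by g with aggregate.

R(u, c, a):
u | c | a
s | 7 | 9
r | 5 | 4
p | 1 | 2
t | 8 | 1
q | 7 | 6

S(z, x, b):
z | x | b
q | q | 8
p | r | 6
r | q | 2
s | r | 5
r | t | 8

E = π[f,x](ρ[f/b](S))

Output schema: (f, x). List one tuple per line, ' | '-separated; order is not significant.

Subexpression sizes:
  S → 5
  ρ[f/b](S) → 5
  π[f,x](ρ[f/b](S)) → 5

== RESULT ==
f | x
2 | q
5 | r
6 | r
8 | q
8 | t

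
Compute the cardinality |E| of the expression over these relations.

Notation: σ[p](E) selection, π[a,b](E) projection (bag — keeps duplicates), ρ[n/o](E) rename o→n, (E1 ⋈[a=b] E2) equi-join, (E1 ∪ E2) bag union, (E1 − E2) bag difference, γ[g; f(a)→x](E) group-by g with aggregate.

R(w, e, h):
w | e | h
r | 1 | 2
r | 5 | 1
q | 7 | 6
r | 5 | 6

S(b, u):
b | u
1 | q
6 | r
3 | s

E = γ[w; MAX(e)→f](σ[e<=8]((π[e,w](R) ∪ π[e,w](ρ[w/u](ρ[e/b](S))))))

Row counts bottom-up:
  R → 4
  π[e,w](R) → 4
  S → 3
  ρ[e/b](S) → 3
  ρ[w/u](ρ[e/b](S)) → 3
  π[e,w](ρ[w/u](ρ[e/b](S))) → 3
  (π[e,w](R) ∪ π[e,w](ρ[w/u](ρ[e/b](S)))) → 7
  σ[e<=8]((π[e,w](R) ∪ π[e,w](ρ[w/u](ρ[e/b](S))))) → 7
  γ[w; MAX(e)→f](σ[e<=8]((π[e,w](R) ∪ π[e,w](ρ[w/u](ρ[e/b](S)))))) → 3

|E| = 3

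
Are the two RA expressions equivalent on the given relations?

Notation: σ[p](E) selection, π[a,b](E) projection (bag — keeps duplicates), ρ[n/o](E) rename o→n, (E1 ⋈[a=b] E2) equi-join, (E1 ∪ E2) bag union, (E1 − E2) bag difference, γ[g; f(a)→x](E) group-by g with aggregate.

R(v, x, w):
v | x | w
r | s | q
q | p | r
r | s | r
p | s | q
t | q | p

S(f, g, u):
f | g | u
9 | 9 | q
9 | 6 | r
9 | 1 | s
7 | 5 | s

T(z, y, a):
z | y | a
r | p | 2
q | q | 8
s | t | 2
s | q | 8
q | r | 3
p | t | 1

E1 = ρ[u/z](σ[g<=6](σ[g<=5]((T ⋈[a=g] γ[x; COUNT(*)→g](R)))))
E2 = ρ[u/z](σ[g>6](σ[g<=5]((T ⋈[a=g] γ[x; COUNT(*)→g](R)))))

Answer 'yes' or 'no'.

E1 subexpression sizes:
  T → 6
  R → 5
  γ[x; COUNT(*)→g](R) → 3
  (T ⋈[a=g] γ[x; COUNT(*)→g](R)) → 3
  σ[g<=5]((T ⋈[a=g] γ[x; COUNT(*)→g](R))) → 3
  σ[g<=6](σ[g<=5]((T ⋈[a=g] γ[x; COUNT(*)→g](R)))) → 3
  ρ[u/z](σ[g<=6](σ[g<=5]((T ⋈[a=g] γ[x; COUNT(*)→g](R))))) → 3
E2 subexpression sizes:
  T → 6
  R → 5
  γ[x; COUNT(*)→g](R) → 3
  (T ⋈[a=g] γ[x; COUNT(*)→g](R)) → 3
  σ[g<=5]((T ⋈[a=g] γ[x; COUNT(*)→g](R))) → 3
  σ[g>6](σ[g<=5]((T ⋈[a=g] γ[x; COUNT(*)→g](R)))) → 0
  ρ[u/z](σ[g>6](σ[g<=5]((T ⋈[a=g] γ[x; COUNT(*)→g](R))))) → 0

E1 result:
u | y | a | x | g
p | t | 1 | p | 1
p | t | 1 | q | 1
q | r | 3 | s | 3
E2 result:
u | y | a | x | g
(0 rows)
Witness: ('q', 'r', 3, 's', 3) appears 1× in E1 but 0× in E2.

no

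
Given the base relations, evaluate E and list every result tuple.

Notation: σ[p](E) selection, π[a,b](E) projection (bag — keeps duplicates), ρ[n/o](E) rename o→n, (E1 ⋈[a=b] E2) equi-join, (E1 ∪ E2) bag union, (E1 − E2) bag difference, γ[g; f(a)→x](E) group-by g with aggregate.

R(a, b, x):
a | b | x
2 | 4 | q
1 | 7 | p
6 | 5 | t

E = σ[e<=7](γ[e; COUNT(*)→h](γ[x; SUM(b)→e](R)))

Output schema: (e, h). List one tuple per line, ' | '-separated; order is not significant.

Row counts bottom-up:
  R → 3
  γ[x; SUM(b)→e](R) → 3
  γ[e; COUNT(*)→h](γ[x; SUM(b)→e](R)) → 3
  σ[e<=7](γ[e; COUNT(*)→h](γ[x; SUM(b)→e](R))) → 3

== RESULT ==
e | h
4 | 1
5 | 1
7 | 1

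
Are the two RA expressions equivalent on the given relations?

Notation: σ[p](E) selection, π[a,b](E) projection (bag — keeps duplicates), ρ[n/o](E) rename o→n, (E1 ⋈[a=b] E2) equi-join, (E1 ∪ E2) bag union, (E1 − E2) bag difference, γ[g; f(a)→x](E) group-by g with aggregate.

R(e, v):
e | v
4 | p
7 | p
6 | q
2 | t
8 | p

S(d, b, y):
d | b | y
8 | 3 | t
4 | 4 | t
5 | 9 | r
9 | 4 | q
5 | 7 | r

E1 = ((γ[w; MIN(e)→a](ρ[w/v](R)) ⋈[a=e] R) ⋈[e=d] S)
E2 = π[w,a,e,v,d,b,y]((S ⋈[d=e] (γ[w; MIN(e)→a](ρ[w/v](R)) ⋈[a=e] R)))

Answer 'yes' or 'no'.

E1 stepwise |·|:
  R → 5
  ρ[w/v](R) → 5
  γ[w; MIN(e)→a](ρ[w/v](R)) → 3
  R → 5
  (γ[w; MIN(e)→a](ρ[w/v](R)) ⋈[a=e] R) → 3
  S → 5
  ((γ[w; MIN(e)→a](ρ[w/v](R)) ⋈[a=e] R) ⋈[e=d] S) → 1
E2 stepwise |·|:
  S → 5
  R → 5
  ρ[w/v](R) → 5
  γ[w; MIN(e)→a](ρ[w/v](R)) → 3
  R → 5
  (γ[w; MIN(e)→a](ρ[w/v](R)) ⋈[a=e] R) → 3
  (S ⋈[d=e] (γ[w; MIN(e)→a](ρ[w/v](R)) ⋈[a=e] R)) → 1
  π[w,a,e,v,d,b,y]((S ⋈[d=e] (γ[w; MIN(e)→a](ρ[w/v](R)) ⋈[a=e] R))) → 1

E1 and E2 produce the same multiset:
w | a | e | v | d | b | y
p | 4 | 4 | p | 4 | 4 | t

yes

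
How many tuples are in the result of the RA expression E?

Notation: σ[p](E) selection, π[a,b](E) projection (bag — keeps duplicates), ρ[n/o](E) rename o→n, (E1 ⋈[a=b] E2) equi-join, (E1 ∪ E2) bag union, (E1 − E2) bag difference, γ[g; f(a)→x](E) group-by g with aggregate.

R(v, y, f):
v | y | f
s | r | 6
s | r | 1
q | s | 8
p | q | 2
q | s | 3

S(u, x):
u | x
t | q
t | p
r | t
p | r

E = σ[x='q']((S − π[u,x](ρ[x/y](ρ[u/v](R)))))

Per-node cardinality:
  S → 4
  R → 5
  ρ[u/v](R) → 5
  ρ[x/y](ρ[u/v](R)) → 5
  π[u,x](ρ[x/y](ρ[u/v](R))) → 5
  (S − π[u,x](ρ[x/y](ρ[u/v](R)))) → 4
  σ[x='q']((S − π[u,x](ρ[x/y](ρ[u/v](R))))) → 1

|E| = 1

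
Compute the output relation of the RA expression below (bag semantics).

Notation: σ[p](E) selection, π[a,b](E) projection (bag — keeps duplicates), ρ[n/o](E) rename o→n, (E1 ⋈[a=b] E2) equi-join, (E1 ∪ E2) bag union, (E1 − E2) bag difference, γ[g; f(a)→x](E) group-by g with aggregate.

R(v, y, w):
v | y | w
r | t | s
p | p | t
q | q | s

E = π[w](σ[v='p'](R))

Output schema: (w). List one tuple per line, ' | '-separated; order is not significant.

Stepwise |·|:
  R → 3
  σ[v='p'](R) → 1
  π[w](σ[v='p'](R)) → 1

== RESULT ==
w
t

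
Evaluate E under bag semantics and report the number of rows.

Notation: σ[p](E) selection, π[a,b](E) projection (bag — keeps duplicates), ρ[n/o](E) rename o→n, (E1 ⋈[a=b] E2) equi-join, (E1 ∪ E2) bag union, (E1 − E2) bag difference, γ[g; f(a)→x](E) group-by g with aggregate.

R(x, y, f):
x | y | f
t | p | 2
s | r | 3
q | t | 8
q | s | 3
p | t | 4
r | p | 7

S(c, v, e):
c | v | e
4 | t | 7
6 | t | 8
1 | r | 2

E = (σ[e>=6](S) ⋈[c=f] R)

Subexpression sizes:
  S → 3
  σ[e>=6](S) → 2
  R → 6
  (σ[e>=6](S) ⋈[c=f] R) → 1

|E| = 1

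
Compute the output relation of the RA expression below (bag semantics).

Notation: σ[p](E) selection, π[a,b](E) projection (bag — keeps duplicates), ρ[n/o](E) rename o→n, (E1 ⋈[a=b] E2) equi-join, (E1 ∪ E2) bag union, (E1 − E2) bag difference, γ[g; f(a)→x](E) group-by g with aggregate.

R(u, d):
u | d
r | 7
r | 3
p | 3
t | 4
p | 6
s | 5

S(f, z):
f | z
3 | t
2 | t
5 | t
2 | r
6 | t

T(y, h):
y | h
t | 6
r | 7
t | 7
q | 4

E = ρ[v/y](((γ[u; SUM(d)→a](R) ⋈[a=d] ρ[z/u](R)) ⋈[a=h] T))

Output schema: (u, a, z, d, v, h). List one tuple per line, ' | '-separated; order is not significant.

Per-node cardinality:
  R → 6
  γ[u; SUM(d)→a](R) → 4
  R → 6
  ρ[z/u](R) → 6
  (γ[u; SUM(d)→a](R) ⋈[a=d] ρ[z/u](R)) → 2
  T → 4
  ((γ[u; SUM(d)→a](R) ⋈[a=d] ρ[z/u](R)) ⋈[a=h] T) → 1
  ρ[v/y](((γ[u; SUM(d)→a](R) ⋈[a=d] ρ[z/u](R)) ⋈[a=h] T)) → 1

== RESULT ==
u | a | z | d | v | h
t | 4 | t | 4 | q | 4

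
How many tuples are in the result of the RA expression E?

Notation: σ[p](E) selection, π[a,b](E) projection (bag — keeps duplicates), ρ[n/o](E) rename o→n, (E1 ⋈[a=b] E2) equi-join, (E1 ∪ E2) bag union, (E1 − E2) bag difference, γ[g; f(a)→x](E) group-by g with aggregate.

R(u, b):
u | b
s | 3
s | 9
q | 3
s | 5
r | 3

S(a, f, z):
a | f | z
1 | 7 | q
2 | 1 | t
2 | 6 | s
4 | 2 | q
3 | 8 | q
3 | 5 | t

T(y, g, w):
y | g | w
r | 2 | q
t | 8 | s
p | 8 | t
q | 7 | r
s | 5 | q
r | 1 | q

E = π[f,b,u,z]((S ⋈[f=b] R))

Per-node cardinality:
  S → 6
  R → 5
  (S ⋈[f=b] R) → 1
  π[f,b,u,z]((S ⋈[f=b] R)) → 1

|E| = 1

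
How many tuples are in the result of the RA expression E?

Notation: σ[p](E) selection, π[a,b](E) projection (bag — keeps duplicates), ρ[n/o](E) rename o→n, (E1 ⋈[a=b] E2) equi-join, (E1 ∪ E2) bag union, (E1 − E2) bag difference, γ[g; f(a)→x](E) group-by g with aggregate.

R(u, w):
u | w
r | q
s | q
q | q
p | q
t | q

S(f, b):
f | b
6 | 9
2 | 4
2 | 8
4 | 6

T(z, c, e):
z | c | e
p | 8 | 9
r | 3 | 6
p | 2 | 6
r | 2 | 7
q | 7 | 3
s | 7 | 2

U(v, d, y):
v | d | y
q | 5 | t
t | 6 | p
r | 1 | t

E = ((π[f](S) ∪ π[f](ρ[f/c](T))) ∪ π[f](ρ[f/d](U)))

Stepwise |·|:
  S → 4
  π[f](S) → 4
  T → 6
  ρ[f/c](T) → 6
  π[f](ρ[f/c](T)) → 6
  (π[f](S) ∪ π[f](ρ[f/c](T))) → 10
  U → 3
  ρ[f/d](U) → 3
  π[f](ρ[f/d](U)) → 3
  ((π[f](S) ∪ π[f](ρ[f/c](T))) ∪ π[f](ρ[f/d](U))) → 13

|E| = 13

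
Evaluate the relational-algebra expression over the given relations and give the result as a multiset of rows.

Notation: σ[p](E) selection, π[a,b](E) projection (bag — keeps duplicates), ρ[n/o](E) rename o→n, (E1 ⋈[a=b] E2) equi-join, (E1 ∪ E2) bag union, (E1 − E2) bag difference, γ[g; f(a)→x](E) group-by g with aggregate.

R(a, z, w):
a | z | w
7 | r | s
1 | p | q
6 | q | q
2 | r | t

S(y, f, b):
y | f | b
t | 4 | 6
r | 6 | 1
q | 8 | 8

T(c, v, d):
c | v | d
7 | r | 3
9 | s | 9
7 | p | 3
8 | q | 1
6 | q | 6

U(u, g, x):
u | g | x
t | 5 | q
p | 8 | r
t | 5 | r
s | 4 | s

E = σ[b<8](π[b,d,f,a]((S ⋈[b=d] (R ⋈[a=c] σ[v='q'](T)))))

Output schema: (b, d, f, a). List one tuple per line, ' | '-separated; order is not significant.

Row counts bottom-up:
  S → 3
  R → 4
  T → 5
  σ[v='q'](T) → 2
  (R ⋈[a=c] σ[v='q'](T)) → 1
  (S ⋈[b=d] (R ⋈[a=c] σ[v='q'](T))) → 1
  π[b,d,f,a]((S ⋈[b=d] (R ⋈[a=c] σ[v='q'](T)))) → 1
  σ[b<8](π[b,d,f,a]((S ⋈[b=d] (R ⋈[a=c] σ[v='q'](T))))) → 1

== RESULT ==
b | d | f | a
6 | 6 | 4 | 6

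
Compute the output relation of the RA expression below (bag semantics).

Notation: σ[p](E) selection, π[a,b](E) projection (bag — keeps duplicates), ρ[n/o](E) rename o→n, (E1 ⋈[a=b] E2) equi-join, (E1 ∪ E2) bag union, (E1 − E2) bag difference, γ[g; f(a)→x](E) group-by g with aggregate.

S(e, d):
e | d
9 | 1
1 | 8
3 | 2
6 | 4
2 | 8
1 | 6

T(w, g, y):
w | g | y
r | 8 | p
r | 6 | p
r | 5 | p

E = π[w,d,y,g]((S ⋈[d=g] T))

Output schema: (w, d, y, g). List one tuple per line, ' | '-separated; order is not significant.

Stepwise |·|:
  S → 6
  T → 3
  (S ⋈[d=g] T) → 3
  π[w,d,y,g]((S ⋈[d=g] T)) → 3

== RESULT ==
w | d | y | g
r | 6 | p | 6
r | 8 | p | 8
r | 8 | p | 8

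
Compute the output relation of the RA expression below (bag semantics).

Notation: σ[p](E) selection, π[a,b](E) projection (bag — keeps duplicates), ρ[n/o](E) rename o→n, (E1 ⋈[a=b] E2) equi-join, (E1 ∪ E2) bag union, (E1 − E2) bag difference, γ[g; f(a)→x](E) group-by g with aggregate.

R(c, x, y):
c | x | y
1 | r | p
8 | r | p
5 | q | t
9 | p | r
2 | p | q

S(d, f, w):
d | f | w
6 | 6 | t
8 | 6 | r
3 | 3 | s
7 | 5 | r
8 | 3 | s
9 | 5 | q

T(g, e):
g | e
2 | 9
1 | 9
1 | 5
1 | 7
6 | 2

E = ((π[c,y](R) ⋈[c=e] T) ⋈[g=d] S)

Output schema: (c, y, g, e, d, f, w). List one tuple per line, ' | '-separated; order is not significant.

Subexpression sizes:
  R → 5
  π[c,y](R) → 5
  T → 5
  (π[c,y](R) ⋈[c=e] T) → 4
  S → 6
  ((π[c,y](R) ⋈[c=e] T) ⋈[g=d] S) → 1

== RESULT ==
c | y | g | e | d | f | w
2 | q | 6 | 2 | 6 | 6 | t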